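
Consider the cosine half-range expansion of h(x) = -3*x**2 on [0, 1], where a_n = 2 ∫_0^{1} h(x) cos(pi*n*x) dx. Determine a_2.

a_2 = 2 ∫_0^{1} (-3*x**2) cos(2*pi*x) dx.
Integrating by parts twice (tabular method), an antiderivative of (-3*x**2) cos(2*pi*x) is -3*x**2*sin(2*pi*x)/(2*pi) - 3*x*cos(2*pi*x)/(2*pi**2) + 3*sin(2*pi*x)/(4*pi**3); evaluating from 0 to 1: ∫_{0}^{1} (-3*x**2) cos(2*pi*x) dx = (-3/(2*pi**2)) - (0) = -3/(2*pi**2).
Hence a_2 = 2·(-3/(2*pi**2)) = -3/pi**2.

-3/pi**2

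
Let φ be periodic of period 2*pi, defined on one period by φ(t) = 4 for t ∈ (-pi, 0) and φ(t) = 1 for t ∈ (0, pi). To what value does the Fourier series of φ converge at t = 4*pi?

5/2

t = 4*pi differs from t = 0 by 2 full period(s), and the series is 2*pi-periodic.
At t = 0 the one-sided limits are φ(0^-) = 4 and φ(0^+) = 1.
By Dirichlet's theorem the series converges to their average, [(4) + (1)]/2 = 5/2.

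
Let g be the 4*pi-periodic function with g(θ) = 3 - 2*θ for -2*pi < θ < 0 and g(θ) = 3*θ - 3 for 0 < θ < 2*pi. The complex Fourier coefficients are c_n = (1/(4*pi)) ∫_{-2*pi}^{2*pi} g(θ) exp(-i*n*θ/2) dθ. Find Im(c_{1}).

Since g is real-valued, Im(c_{1}) = -(1/(4*pi)) ∫_{-2*pi}^{2*pi} g(θ) sin(θ/2) dθ = -b_{1}/2.
Split the integral at the breakpoints.
Integrating by parts (boundary term plus one more integral), an antiderivative of (3 - 2*θ) sin(θ/2) is 4*θ*cos(θ/2) - 8*sin(θ/2) - 6*cos(θ/2); evaluating from -2*pi to 0: ∫_{-2*pi}^{0} (3 - 2*θ) sin(θ/2) dθ = (-6) - (6 + 8*pi) = -8*pi - 12.
Integrating by parts (boundary term plus one more integral), an antiderivative of (3*θ - 3) sin(θ/2) is -6*θ*cos(θ/2) + 12*sin(θ/2) + 6*cos(θ/2); evaluating from 0 to 2*pi: ∫_{0}^{2*pi} (3*θ - 3) sin(θ/2) dθ = (-6 + 12*pi) - (6) = -12 + 12*pi.
So ∫_{-2*pi}^{2*pi} g(θ) sin(θ/2) dθ = -24 + 4*pi.
Hence Im(c_{1}) = (-1/(4*pi))·(-24 + 4*pi) = (6 - pi)/pi.

(6 - pi)/pi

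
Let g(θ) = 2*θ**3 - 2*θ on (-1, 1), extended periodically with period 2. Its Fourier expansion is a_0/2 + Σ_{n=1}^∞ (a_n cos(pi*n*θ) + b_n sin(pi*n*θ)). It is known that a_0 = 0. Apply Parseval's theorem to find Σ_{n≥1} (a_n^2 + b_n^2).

64/105

Parseval: a_0^2/2 + Σ_{n≥1} (a_n^2+b_n^2) = ∫_{-1}^{1} g(θ)^2 dθ = 64/105.
Subtract a_0^2/2 = 0: Σ (a_n^2+b_n^2) = 64/105.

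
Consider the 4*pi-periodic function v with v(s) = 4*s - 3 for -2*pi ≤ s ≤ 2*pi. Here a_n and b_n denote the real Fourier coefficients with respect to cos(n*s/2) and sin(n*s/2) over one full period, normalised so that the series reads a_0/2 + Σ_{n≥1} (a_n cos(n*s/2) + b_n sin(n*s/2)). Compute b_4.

b_4 = (1/(2*pi)) ∫_{-2*pi}^{2*pi} v(s) sin(2*s) ds.
Integrating by parts (boundary term plus one more integral), an antiderivative of (4*s - 3) sin(2*s) is -2*s*cos(2*s) + sin(2*s) + 3*cos(2*s)/2; evaluating from -2*pi to 2*pi: ∫_{-2*pi}^{2*pi} (4*s - 3) sin(2*s) ds = (3/2 - 4*pi) - (3/2 + 4*pi) = -8*pi.
Hence b_4 = (1/(2*pi))·(-8*pi) = -4.

-4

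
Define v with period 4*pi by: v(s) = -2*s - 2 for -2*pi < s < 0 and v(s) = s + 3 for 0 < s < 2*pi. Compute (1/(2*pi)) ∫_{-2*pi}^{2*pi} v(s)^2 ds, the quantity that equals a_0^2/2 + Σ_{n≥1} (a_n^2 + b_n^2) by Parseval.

(1/(2*pi)) ∫_{-2*pi}^{2*pi} v(s)^2 ds = (1/(2*pi)) · (2*pi*(-6*pi + 39 + 20*pi**2)/3) = -2*pi + 13 + 20*pi**2/3.

-2*pi + 13 + 20*pi**2/3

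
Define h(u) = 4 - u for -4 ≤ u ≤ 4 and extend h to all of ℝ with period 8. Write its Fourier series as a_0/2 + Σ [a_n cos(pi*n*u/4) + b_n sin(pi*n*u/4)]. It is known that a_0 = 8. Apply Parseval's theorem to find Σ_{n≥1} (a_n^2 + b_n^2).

Parseval: a_0^2/2 + Σ_{n≥1} (a_n^2+b_n^2) = 1/4 ∫_{-4}^{4} h(u)^2 du = 128/3.
Subtract a_0^2/2 = 32: Σ (a_n^2+b_n^2) = 32/3.

32/3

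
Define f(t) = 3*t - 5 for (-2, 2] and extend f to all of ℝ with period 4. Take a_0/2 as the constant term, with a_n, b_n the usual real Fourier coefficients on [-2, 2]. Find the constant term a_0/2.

-5

a_0 = 1/2 ∫_{-2}^{2} f(t) dt = 1/2 · (-20) = -10.
So the constant term a_0/2 = -5.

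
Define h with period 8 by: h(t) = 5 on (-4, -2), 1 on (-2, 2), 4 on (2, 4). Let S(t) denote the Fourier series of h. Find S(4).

9/2

At t = 4 the one-sided limits are h(4^-) = 4 and h(4^+) = 5.
By Dirichlet's theorem the series converges to their average, [(4) + (5)]/2 = 9/2.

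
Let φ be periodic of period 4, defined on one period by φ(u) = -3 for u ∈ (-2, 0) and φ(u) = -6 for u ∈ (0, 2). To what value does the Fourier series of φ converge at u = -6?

u = -6 differs from u = 2 by -2 full period(s), and the series is 4-periodic.
At u = 2 the one-sided limits are φ(2^-) = -6 and φ(2^+) = -3.
By Dirichlet's theorem the series converges to their average, [(-6) + (-3)]/2 = -9/2.

-9/2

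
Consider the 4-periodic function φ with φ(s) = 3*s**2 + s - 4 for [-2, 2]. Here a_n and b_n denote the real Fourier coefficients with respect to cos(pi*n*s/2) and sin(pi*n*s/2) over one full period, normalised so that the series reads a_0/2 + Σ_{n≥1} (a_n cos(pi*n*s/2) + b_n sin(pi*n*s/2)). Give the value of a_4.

3/pi**2

a_4 = 1/2 ∫_{-2}^{2} φ(s) cos(2*pi*s) ds.
Integrating by parts twice (tabular method), an antiderivative of (3*s**2 + s - 4) cos(2*pi*s) is 3*s**2*sin(2*pi*s)/(2*pi) + s*sin(2*pi*s)/(2*pi) + 3*s*cos(2*pi*s)/(2*pi**2) - 2*sin(2*pi*s)/pi - 3*sin(2*pi*s)/(4*pi**3) + cos(2*pi*s)/(4*pi**2); evaluating from -2 to 2: ∫_{-2}^{2} (3*s**2 + s - 4) cos(2*pi*s) ds = (13/(4*pi**2)) - (-11/(4*pi**2)) = 6/pi**2.
Hence a_4 = (1/2)·(6/pi**2) = 3/pi**2.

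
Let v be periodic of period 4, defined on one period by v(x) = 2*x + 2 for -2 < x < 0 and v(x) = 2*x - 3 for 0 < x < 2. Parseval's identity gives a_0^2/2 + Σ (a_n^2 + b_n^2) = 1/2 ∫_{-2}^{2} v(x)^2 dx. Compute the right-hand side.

1/2 ∫_{-2}^{2} v(x)^2 dx = 1/2 · (22/3) = 11/3.

11/3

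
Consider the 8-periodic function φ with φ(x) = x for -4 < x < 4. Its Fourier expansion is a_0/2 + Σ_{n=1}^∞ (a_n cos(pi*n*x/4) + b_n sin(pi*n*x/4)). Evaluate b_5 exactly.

b_5 = 1/4 ∫_{-4}^{4} φ(x) sin(5*pi*x/4) dx.
φ is odd and sin(5*pi*x/4) is odd, so the integrand is even and b_5 = 1/2 ∫_0^{4} φ(x) sin(5*pi*x/4) dx.
Integrating by parts (boundary term plus one more integral), an antiderivative of (x) sin(5*pi*x/4) is -4*x*cos(5*pi*x/4)/(5*pi) + 16*sin(5*pi*x/4)/(25*pi**2); evaluating from 0 to 4: ∫_{0}^{4} (x) sin(5*pi*x/4) dx = (16/(5*pi)) - (0) = 16/(5*pi).
Hence b_5 = (1/2)·(16/(5*pi)) = 8/(5*pi).

8/(5*pi)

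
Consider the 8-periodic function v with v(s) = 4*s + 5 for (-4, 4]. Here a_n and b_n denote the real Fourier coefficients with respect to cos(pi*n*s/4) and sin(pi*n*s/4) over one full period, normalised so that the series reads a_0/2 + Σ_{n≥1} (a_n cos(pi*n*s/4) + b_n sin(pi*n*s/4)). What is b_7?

32/(7*pi)

b_7 = 1/4 ∫_{-4}^{4} v(s) sin(7*pi*s/4) ds.
Integrating by parts (boundary term plus one more integral), an antiderivative of (4*s + 5) sin(7*pi*s/4) is -16*s*cos(7*pi*s/4)/(7*pi) + 64*sin(7*pi*s/4)/(49*pi**2) - 20*cos(7*pi*s/4)/(7*pi); evaluating from -4 to 4: ∫_{-4}^{4} (4*s + 5) sin(7*pi*s/4) ds = (12/pi) - (-44/(7*pi)) = 128/(7*pi).
Hence b_7 = (1/4)·(128/(7*pi)) = 32/(7*pi).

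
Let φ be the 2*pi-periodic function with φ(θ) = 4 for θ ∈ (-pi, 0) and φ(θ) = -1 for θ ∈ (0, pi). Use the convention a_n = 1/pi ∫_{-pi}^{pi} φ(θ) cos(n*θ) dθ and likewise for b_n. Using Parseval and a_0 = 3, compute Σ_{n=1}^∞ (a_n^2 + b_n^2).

Parseval: a_0^2/2 + Σ_{n≥1} (a_n^2+b_n^2) = 1/pi ∫_{-pi}^{pi} φ(θ)^2 dθ = 17.
Subtract a_0^2/2 = 9/2: Σ (a_n^2+b_n^2) = 25/2.

25/2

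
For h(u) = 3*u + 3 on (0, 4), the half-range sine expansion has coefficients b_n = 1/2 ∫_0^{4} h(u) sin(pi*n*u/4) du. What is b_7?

b_7 = 1/2 ∫_0^{4} (3*u + 3) sin(7*pi*u/4) du.
Integrating by parts (boundary term plus one more integral), an antiderivative of (3*u + 3) sin(7*pi*u/4) is -12*u*cos(7*pi*u/4)/(7*pi) + 48*sin(7*pi*u/4)/(49*pi**2) - 12*cos(7*pi*u/4)/(7*pi); evaluating from 0 to 4: ∫_{0}^{4} (3*u + 3) sin(7*pi*u/4) du = (60/(7*pi)) - (-12/(7*pi)) = 72/(7*pi).
Hence b_7 = (1/2)·(72/(7*pi)) = 36/(7*pi).

36/(7*pi)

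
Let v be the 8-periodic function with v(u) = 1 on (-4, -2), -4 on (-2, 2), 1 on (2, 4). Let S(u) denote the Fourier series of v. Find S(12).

1

u = 12 differs from u = -4 by 2 full period(s), and the series is 8-periodic.
v is continuous at u = -4 with value 1, so the series converges to 1 there.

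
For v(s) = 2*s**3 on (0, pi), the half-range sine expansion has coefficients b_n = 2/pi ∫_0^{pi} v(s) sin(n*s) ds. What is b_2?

3 - 2*pi**2

b_2 = 2/pi ∫_0^{pi} (2*s**3) sin(2*s) ds.
Integrating by parts three times (tabular method), an antiderivative of (2*s**3) sin(2*s) is -s**3*cos(2*s) + 3*s**2*sin(2*s)/2 + 3*s*cos(2*s)/2 - 3*sin(2*s)/4; evaluating from 0 to pi: ∫_{0}^{pi} (2*s**3) sin(2*s) ds = (pi*(3/2 - pi**2)) - (0) = pi*(3/2 - pi**2).
Hence b_2 = (2/pi)·(pi*(3/2 - pi**2)) = 3 - 2*pi**2.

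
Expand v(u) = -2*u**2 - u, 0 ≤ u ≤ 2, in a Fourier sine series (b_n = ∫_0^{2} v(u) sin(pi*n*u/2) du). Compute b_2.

b_2 = ∫_0^{2} (-2*u**2 - u) sin(pi*u) du.
Integrating by parts twice (tabular method), an antiderivative of (-2*u**2 - u) sin(pi*u) is 2*u**2*cos(pi*u)/pi - 4*u*sin(pi*u)/pi**2 + u*cos(pi*u)/pi - sin(pi*u)/pi**2 - 4*cos(pi*u)/pi**3; evaluating from 0 to 2: ∫_{0}^{2} (-2*u**2 - u) sin(pi*u) du = (-4/pi**3 + 10/pi) - (-4/pi**3) = 10/pi.
Hence b_2 = 10/pi.

10/pi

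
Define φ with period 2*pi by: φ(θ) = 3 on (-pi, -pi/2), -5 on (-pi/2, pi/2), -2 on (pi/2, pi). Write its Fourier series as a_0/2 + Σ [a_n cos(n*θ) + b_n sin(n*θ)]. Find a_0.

a_0 = 1/pi ∫_{-pi}^{pi} φ(θ) dθ = 1/pi · (-9*pi/2) = -9/2.

-9/2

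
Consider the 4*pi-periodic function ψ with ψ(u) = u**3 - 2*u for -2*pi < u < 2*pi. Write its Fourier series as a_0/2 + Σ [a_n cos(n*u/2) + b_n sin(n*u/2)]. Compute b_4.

b_4 = (1/(2*pi)) ∫_{-2*pi}^{2*pi} ψ(u) sin(2*u) du.
ψ is odd and sin(2*u) is odd, so the integrand is even and b_4 = 1/pi ∫_0^{2*pi} ψ(u) sin(2*u) du.
Integrating by parts three times (tabular method), an antiderivative of (u**3 - 2*u) sin(2*u) is -u**3*cos(2*u)/2 + 3*u**2*sin(2*u)/4 + 7*u*cos(2*u)/4 - 7*sin(2*u)/8; evaluating from 0 to 2*pi: ∫_{0}^{2*pi} (u**3 - 2*u) sin(2*u) du = (pi*(7 - 8*pi**2)/2) - (0) = pi*(7 - 8*pi**2)/2.
Hence b_4 = (1/pi)·(pi*(7 - 8*pi**2)/2) = 7/2 - 4*pi**2.

7/2 - 4*pi**2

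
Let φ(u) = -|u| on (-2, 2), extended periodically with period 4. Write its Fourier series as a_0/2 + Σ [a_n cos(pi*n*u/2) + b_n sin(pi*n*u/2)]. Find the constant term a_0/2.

-1

a_0 = 1/2 ∫_{-2}^{2} φ(u) du = 1/2 · (-4) = -2.
So the constant term a_0/2 = -1.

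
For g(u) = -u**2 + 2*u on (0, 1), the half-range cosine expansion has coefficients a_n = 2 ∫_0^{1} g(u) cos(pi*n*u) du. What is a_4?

-1/(4*pi**2)

a_4 = 2 ∫_0^{1} (-u**2 + 2*u) cos(4*pi*u) du.
Integrating by parts twice (tabular method), an antiderivative of (-u**2 + 2*u) cos(4*pi*u) is -u**2*sin(4*pi*u)/(4*pi) + u*sin(4*pi*u)/(2*pi) - u*cos(4*pi*u)/(8*pi**2) + sin(4*pi*u)/(32*pi**3) + cos(4*pi*u)/(8*pi**2); evaluating from 0 to 1: ∫_{0}^{1} (-u**2 + 2*u) cos(4*pi*u) du = (0) - (1/(8*pi**2)) = -1/(8*pi**2).
Hence a_4 = 2·(-1/(8*pi**2)) = -1/(4*pi**2).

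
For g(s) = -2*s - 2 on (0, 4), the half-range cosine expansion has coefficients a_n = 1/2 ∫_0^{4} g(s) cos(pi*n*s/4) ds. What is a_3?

a_3 = 1/2 ∫_0^{4} (-2*s - 2) cos(3*pi*s/4) ds.
Integrating by parts (boundary term plus one more integral), an antiderivative of (-2*s - 2) cos(3*pi*s/4) is -8*s*sin(3*pi*s/4)/(3*pi) - 8*sin(3*pi*s/4)/(3*pi) - 32*cos(3*pi*s/4)/(9*pi**2); evaluating from 0 to 4: ∫_{0}^{4} (-2*s - 2) cos(3*pi*s/4) ds = (32/(9*pi**2)) - (-32/(9*pi**2)) = 64/(9*pi**2).
Hence a_3 = (1/2)·(64/(9*pi**2)) = 32/(9*pi**2).

32/(9*pi**2)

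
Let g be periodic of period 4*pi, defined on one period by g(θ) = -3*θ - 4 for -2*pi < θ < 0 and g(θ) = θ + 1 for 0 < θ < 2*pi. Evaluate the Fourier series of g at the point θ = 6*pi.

-3/2 + 4*pi

θ = 6*pi differs from θ = -2*pi by 2 full period(s), and the series is 4*pi-periodic.
At θ = -2*pi the one-sided limits are g(-2*pi^-) = 1 + 2*pi and g(-2*pi^+) = -4 + 6*pi.
By Dirichlet's theorem the series converges to their average, [(1 + 2*pi) + (-4 + 6*pi)]/2 = -3/2 + 4*pi.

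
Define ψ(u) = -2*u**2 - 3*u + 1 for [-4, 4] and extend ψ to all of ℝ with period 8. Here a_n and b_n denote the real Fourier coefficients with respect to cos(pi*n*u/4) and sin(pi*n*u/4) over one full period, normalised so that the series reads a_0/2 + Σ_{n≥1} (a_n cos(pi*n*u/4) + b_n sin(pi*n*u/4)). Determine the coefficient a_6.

-32/(9*pi**2)

a_6 = 1/4 ∫_{-4}^{4} ψ(u) cos(3*pi*u/2) du.
Integrating by parts twice (tabular method), an antiderivative of (-2*u**2 - 3*u + 1) cos(3*pi*u/2) is -4*u**2*sin(3*pi*u/2)/(3*pi) - 2*u*sin(3*pi*u/2)/pi - 16*u*cos(3*pi*u/2)/(9*pi**2) + 32*sin(3*pi*u/2)/(27*pi**3) + 2*sin(3*pi*u/2)/(3*pi) - 4*cos(3*pi*u/2)/(3*pi**2); evaluating from -4 to 4: ∫_{-4}^{4} (-2*u**2 - 3*u + 1) cos(3*pi*u/2) du = (-76/(9*pi**2)) - (52/(9*pi**2)) = -128/(9*pi**2).
Hence a_6 = (1/4)·(-128/(9*pi**2)) = -32/(9*pi**2).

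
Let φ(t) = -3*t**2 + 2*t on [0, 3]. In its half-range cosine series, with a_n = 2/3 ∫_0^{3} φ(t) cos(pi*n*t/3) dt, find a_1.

84/pi**2

a_1 = 2/3 ∫_0^{3} (-3*t**2 + 2*t) cos(pi*t/3) dt.
Integrating by parts twice (tabular method), an antiderivative of (-3*t**2 + 2*t) cos(pi*t/3) is -9*t**2*sin(pi*t/3)/pi + 6*t*sin(pi*t/3)/pi - 54*t*cos(pi*t/3)/pi**2 + 162*sin(pi*t/3)/pi**3 + 18*cos(pi*t/3)/pi**2; evaluating from 0 to 3: ∫_{0}^{3} (-3*t**2 + 2*t) cos(pi*t/3) dt = (144/pi**2) - (18/pi**2) = 126/pi**2.
Hence a_1 = (2/3)·(126/pi**2) = 84/pi**2.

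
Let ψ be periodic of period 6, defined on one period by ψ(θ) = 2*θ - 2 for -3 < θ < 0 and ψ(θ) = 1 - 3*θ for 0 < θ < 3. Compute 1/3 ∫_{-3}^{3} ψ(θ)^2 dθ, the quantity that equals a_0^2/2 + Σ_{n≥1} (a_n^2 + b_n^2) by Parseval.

47

1/3 ∫_{-3}^{3} ψ(θ)^2 dθ = 1/3 · (141) = 47.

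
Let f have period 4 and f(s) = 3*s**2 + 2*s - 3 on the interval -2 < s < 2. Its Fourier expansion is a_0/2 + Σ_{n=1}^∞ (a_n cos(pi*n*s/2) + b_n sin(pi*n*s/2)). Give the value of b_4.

-2/pi

b_4 = 1/2 ∫_{-2}^{2} f(s) sin(2*pi*s) ds.
Integrating by parts twice (tabular method), an antiderivative of (3*s**2 + 2*s - 3) sin(2*pi*s) is -3*s**2*cos(2*pi*s)/(2*pi) + 3*s*sin(2*pi*s)/(2*pi**2) - s*cos(2*pi*s)/pi + sin(2*pi*s)/(2*pi**2) + 3*cos(2*pi*s)/(4*pi**3) + 3*cos(2*pi*s)/(2*pi); evaluating from -2 to 2: ∫_{-2}^{2} (3*s**2 + 2*s - 3) sin(2*pi*s) ds = ((3 - 26*pi**2)/(4*pi**3)) - ((3 - 10*pi**2)/(4*pi**3)) = -4/pi.
Hence b_4 = (1/2)·(-4/pi) = -2/pi.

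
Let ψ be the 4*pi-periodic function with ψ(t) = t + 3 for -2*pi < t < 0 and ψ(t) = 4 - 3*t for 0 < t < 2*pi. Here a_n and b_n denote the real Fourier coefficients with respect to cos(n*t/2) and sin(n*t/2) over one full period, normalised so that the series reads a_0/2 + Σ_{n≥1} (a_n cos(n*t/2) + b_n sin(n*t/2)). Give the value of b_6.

2/3

b_6 = (1/(2*pi)) ∫_{-2*pi}^{2*pi} ψ(t) sin(3*t) dt.
Split the integral at the breakpoints.
Integrating by parts (boundary term plus one more integral), an antiderivative of (t + 3) sin(3*t) is -t*cos(3*t)/3 + sin(3*t)/9 - cos(3*t); evaluating from -2*pi to 0: ∫_{-2*pi}^{0} (t + 3) sin(3*t) dt = (-1) - (-1 + 2*pi/3) = -2*pi/3.
Integrating by parts (boundary term plus one more integral), an antiderivative of (4 - 3*t) sin(3*t) is t*cos(3*t) - sin(3*t)/3 - 4*cos(3*t)/3; evaluating from 0 to 2*pi: ∫_{0}^{2*pi} (4 - 3*t) sin(3*t) dt = (-4/3 + 2*pi) - (-4/3) = 2*pi.
Summing the pieces and multiplying by (1/(2*pi)) gives b_6 = 2/3.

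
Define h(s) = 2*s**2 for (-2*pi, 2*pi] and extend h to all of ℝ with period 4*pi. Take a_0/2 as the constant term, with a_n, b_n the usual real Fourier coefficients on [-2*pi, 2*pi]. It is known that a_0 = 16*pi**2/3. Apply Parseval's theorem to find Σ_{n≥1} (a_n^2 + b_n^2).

512*pi**4/45

Parseval: a_0^2/2 + Σ_{n≥1} (a_n^2+b_n^2) = (1/(2*pi)) ∫_{-2*pi}^{2*pi} h(s)^2 ds = 128*pi**4/5.
Subtract a_0^2/2 = 128*pi**4/9: Σ (a_n^2+b_n^2) = 512*pi**4/45.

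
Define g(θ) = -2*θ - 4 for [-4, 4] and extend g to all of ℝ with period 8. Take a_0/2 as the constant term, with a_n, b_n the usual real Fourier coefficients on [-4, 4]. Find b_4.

4/pi

b_4 = 1/4 ∫_{-4}^{4} g(θ) sin(pi*θ) dθ.
Integrating by parts (boundary term plus one more integral), an antiderivative of (-2*θ - 4) sin(pi*θ) is 2*θ*cos(pi*θ)/pi - 2*sin(pi*θ)/pi**2 + 4*cos(pi*θ)/pi; evaluating from -4 to 4: ∫_{-4}^{4} (-2*θ - 4) sin(pi*θ) dθ = (12/pi) - (-4/pi) = 16/pi.
Hence b_4 = (1/4)·(16/pi) = 4/pi.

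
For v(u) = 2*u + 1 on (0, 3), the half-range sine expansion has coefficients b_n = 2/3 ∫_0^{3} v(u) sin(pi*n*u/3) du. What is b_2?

b_2 = 2/3 ∫_0^{3} (2*u + 1) sin(2*pi*u/3) du.
Integrating by parts (boundary term plus one more integral), an antiderivative of (2*u + 1) sin(2*pi*u/3) is -3*u*cos(2*pi*u/3)/pi + 9*sin(2*pi*u/3)/(2*pi**2) - 3*cos(2*pi*u/3)/(2*pi); evaluating from 0 to 3: ∫_{0}^{3} (2*u + 1) sin(2*pi*u/3) du = (-21/(2*pi)) - (-3/(2*pi)) = -9/pi.
Hence b_2 = (2/3)·(-9/pi) = -6/pi.

-6/pi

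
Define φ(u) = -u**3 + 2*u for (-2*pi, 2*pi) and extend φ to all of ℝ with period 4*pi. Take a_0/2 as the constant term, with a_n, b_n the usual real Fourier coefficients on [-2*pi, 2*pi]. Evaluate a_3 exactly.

0

a_3 = (1/(2*pi)) ∫_{-2*pi}^{2*pi} φ(u) cos(3*u/2) du.
φ is odd and cos(3*u/2) is even, so the integrand is odd over a symmetric interval and the integral vanishes.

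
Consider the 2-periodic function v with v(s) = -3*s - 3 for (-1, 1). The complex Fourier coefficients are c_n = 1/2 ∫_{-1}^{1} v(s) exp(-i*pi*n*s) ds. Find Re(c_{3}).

Since v is real-valued, Re(c_{3}) = 1/2 ∫_{-1}^{1} v(s) cos(3*pi*s) ds = a_{3}/2.
Integrating by parts (boundary term plus one more integral), an antiderivative of (-3*s - 3) cos(3*pi*s) is -s*sin(3*pi*s)/pi - sin(3*pi*s)/pi - cos(3*pi*s)/(3*pi**2); evaluating from -1 to 1: ∫_{-1}^{1} (-3*s - 3) cos(3*pi*s) ds = (1/(3*pi**2)) - (1/(3*pi**2)) = 0.
Hence Re(c_{3}) = (1/2)·(0) = 0.

0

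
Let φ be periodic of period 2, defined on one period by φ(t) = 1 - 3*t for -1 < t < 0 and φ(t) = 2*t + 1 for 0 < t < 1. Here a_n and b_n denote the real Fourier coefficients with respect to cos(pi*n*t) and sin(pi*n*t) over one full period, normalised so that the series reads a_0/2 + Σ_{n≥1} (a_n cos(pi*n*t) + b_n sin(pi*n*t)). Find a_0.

9/2

a_0 = ∫_{-1}^{1} φ(t) dt = 9/2.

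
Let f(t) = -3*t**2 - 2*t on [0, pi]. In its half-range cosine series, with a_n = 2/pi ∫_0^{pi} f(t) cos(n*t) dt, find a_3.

a_3 = 2/pi ∫_0^{pi} (-3*t**2 - 2*t) cos(3*t) dt.
Integrating by parts twice (tabular method), an antiderivative of (-3*t**2 - 2*t) cos(3*t) is -t**2*sin(3*t) - 2*t*sin(3*t)/3 - 2*t*cos(3*t)/3 + 2*sin(3*t)/9 - 2*cos(3*t)/9; evaluating from 0 to pi: ∫_{0}^{pi} (-3*t**2 - 2*t) cos(3*t) dt = (2/9 + 2*pi/3) - (-2/9) = 4/9 + 2*pi/3.
Hence a_3 = (2/pi)·(4/9 + 2*pi/3) = 4*(2 + 3*pi)/(9*pi).

4*(2 + 3*pi)/(9*pi)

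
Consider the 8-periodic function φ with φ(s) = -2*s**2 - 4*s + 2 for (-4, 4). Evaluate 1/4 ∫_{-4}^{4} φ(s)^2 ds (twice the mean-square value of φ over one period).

1/4 ∫_{-4}^{4} φ(s)^2 ds = 1/4 · (30176/15) = 7544/15.

7544/15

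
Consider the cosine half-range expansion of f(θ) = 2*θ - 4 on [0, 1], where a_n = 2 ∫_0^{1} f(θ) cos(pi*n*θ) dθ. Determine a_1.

-8/pi**2

a_1 = 2 ∫_0^{1} (2*θ - 4) cos(pi*θ) dθ.
Integrating by parts (boundary term plus one more integral), an antiderivative of (2*θ - 4) cos(pi*θ) is 2*θ*sin(pi*θ)/pi - 4*sin(pi*θ)/pi + 2*cos(pi*θ)/pi**2; evaluating from 0 to 1: ∫_{0}^{1} (2*θ - 4) cos(pi*θ) dθ = (-2/pi**2) - (2/pi**2) = -4/pi**2.
Hence a_1 = 2·(-4/pi**2) = -8/pi**2.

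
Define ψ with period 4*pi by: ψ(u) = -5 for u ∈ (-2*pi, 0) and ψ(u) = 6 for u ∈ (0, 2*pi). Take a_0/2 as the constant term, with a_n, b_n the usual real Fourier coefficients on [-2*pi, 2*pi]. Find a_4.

0

a_4 = (1/(2*pi)) ∫_{-2*pi}^{2*pi} ψ(u) cos(2*u) du.
Split the integral at the breakpoints.
Directly, an antiderivative of (-5) cos(2*u) is -5*sin(2*u)/2; evaluating from -2*pi to 0: ∫_{-2*pi}^{0} (-5) cos(2*u) du = (0) - (0) = 0.
Directly, an antiderivative of (6) cos(2*u) is 3*sin(2*u); evaluating from 0 to 2*pi: ∫_{0}^{2*pi} (6) cos(2*u) du = (0) - (0) = 0.
Summing the pieces and multiplying by (1/(2*pi)) gives a_4 = 0.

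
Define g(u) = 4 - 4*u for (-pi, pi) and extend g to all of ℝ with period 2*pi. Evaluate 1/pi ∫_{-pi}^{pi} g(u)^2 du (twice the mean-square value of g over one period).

32 + 32*pi**2/3

1/pi ∫_{-pi}^{pi} g(u)^2 du = 1/pi · (32*pi*(3 + pi**2)/3) = 32 + 32*pi**2/3.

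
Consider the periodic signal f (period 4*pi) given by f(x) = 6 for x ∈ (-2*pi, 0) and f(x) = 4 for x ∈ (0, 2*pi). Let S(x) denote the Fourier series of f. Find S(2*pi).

5

At x = 2*pi the one-sided limits are f(2*pi^-) = 4 and f(2*pi^+) = 6.
By Dirichlet's theorem the series converges to their average, [(4) + (6)]/2 = 5.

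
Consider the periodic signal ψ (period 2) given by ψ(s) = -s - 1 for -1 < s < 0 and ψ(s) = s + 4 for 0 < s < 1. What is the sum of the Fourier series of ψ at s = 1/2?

ψ is continuous at s = 1/2 with value 9/2, so the series converges to 9/2 there.

9/2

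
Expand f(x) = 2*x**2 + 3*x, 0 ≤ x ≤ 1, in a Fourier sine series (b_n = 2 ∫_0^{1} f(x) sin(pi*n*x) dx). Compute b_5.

b_5 = 2 ∫_0^{1} (2*x**2 + 3*x) sin(5*pi*x) dx.
Integrating by parts twice (tabular method), an antiderivative of (2*x**2 + 3*x) sin(5*pi*x) is -2*x**2*cos(5*pi*x)/(5*pi) + 4*x*sin(5*pi*x)/(25*pi**2) - 3*x*cos(5*pi*x)/(5*pi) + 3*sin(5*pi*x)/(25*pi**2) + 4*cos(5*pi*x)/(125*pi**3); evaluating from 0 to 1: ∫_{0}^{1} (2*x**2 + 3*x) sin(5*pi*x) dx = ((-4/125 + pi**2)/pi**3) - (4/(125*pi**3)) = (-8/125 + pi**2)/pi**3.
Hence b_5 = 2·((-8/125 + pi**2)/pi**3) = -16/(125*pi**3) + 2/pi.

-16/(125*pi**3) + 2/pi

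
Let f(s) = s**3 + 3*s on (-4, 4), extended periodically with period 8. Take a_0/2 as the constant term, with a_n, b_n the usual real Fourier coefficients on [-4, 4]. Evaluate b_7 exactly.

b_7 = 1/4 ∫_{-4}^{4} f(s) sin(7*pi*s/4) ds.
f is odd and sin(7*pi*s/4) is odd, so the integrand is even and b_7 = 1/2 ∫_0^{4} f(s) sin(7*pi*s/4) ds.
Integrating by parts three times (tabular method), an antiderivative of (s**3 + 3*s) sin(7*pi*s/4) is -4*s**3*cos(7*pi*s/4)/(7*pi) + 48*s**2*sin(7*pi*s/4)/(49*pi**2) - 12*s*cos(7*pi*s/4)/(7*pi) + 384*s*cos(7*pi*s/4)/(343*pi**3) - 1536*sin(7*pi*s/4)/(2401*pi**4) + 48*sin(7*pi*s/4)/(49*pi**2); evaluating from 0 to 4: ∫_{0}^{4} (s**3 + 3*s) sin(7*pi*s/4) ds = (16*(-96 + 931*pi**2)/(343*pi**3)) - (0) = 16*(-96 + 931*pi**2)/(343*pi**3).
Hence b_7 = (1/2)·(16*(-96 + 931*pi**2)/(343*pi**3)) = 8*(-96 + 931*pi**2)/(343*pi**3).

8*(-96 + 931*pi**2)/(343*pi**3)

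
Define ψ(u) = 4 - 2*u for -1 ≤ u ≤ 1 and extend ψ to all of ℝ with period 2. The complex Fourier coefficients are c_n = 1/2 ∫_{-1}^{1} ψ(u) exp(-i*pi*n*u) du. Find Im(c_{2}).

Since ψ is real-valued, Im(c_{2}) = -1/2 ∫_{-1}^{1} ψ(u) sin(2*pi*u) du = -b_{2}/2.
Integrating by parts (boundary term plus one more integral), an antiderivative of (4 - 2*u) sin(2*pi*u) is u*cos(2*pi*u)/pi - sin(2*pi*u)/(2*pi**2) - 2*cos(2*pi*u)/pi; evaluating from -1 to 1: ∫_{-1}^{1} (4 - 2*u) sin(2*pi*u) du = (-1/pi) - (-3/pi) = 2/pi.
Hence Im(c_{2}) = (-1/2)·(2/pi) = -1/pi.

-1/pi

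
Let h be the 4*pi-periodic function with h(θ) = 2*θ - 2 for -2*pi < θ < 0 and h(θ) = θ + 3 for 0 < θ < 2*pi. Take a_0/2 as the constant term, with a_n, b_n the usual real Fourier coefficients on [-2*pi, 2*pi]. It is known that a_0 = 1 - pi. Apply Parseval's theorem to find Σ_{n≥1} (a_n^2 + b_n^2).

Parseval: a_0^2/2 + Σ_{n≥1} (a_n^2+b_n^2) = (1/(2*pi)) ∫_{-2*pi}^{2*pi} h(θ)^2 dθ = 13 + 14*pi + 20*pi**2/3.
Subtract a_0^2/2 = (1 - pi)**2/2: Σ (a_n^2+b_n^2) = 25/2 + 15*pi + 37*pi**2/6.

25/2 + 15*pi + 37*pi**2/6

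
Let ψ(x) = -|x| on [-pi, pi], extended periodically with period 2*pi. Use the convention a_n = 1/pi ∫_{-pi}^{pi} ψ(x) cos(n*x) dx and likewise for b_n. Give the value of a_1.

4/pi

a_1 = 1/pi ∫_{-pi}^{pi} ψ(x) cos(x) dx.
ψ is even and cos(x) is even, so the integrand is even and a_1 = 2/pi ∫_0^{pi} ψ(x) cos(x) dx.
Integrating by parts (boundary term plus one more integral), an antiderivative of (-x) cos(x) is -x*sin(x) - cos(x); evaluating from 0 to pi: ∫_{0}^{pi} (-x) cos(x) dx = (1) - (-1) = 2.
Hence a_1 = (2/pi)·(2) = 4/pi.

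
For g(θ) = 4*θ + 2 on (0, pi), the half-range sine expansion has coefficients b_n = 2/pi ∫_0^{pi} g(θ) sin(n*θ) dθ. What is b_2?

b_2 = 2/pi ∫_0^{pi} (4*θ + 2) sin(2*θ) dθ.
Integrating by parts (boundary term plus one more integral), an antiderivative of (4*θ + 2) sin(2*θ) is -2*θ*cos(2*θ) + sin(2*θ) - cos(2*θ); evaluating from 0 to pi: ∫_{0}^{pi} (4*θ + 2) sin(2*θ) dθ = (-2*pi - 1) - (-1) = -2*pi.
Hence b_2 = (2/pi)·(-2*pi) = -4.

-4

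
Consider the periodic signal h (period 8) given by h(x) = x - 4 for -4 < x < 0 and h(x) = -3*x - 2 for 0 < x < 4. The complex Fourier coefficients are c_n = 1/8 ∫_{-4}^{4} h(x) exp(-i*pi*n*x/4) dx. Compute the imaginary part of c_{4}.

-1/pi

Since h is real-valued, Im(c_{4}) = -1/8 ∫_{-4}^{4} h(x) sin(pi*x) dx = -b_{4}/2.
Split the integral at the breakpoints.
Integrating by parts (boundary term plus one more integral), an antiderivative of (x - 4) sin(pi*x) is -x*cos(pi*x)/pi + sin(pi*x)/pi**2 + 4*cos(pi*x)/pi; evaluating from -4 to 0: ∫_{-4}^{0} (x - 4) sin(pi*x) dx = (4/pi) - (8/pi) = -4/pi.
Integrating by parts (boundary term plus one more integral), an antiderivative of (-3*x - 2) sin(pi*x) is 3*x*cos(pi*x)/pi - 3*sin(pi*x)/pi**2 + 2*cos(pi*x)/pi; evaluating from 0 to 4: ∫_{0}^{4} (-3*x - 2) sin(pi*x) dx = (14/pi) - (2/pi) = 12/pi.
So ∫_{-4}^{4} h(x) sin(pi*x) dx = 8/pi.
Hence Im(c_{4}) = (-1/8)·(8/pi) = -1/pi.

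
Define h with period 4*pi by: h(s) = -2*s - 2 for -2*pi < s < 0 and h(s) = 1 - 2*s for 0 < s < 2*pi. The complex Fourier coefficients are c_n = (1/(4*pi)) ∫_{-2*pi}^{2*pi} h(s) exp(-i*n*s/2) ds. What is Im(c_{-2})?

Since h is real-valued, Im(c_{-2}) = -(1/(4*pi)) ∫_{-2*pi}^{2*pi} h(s) sin(-s) ds = b_{2}/2.
Split the integral at the breakpoints.
Integrating by parts (boundary term plus one more integral), an antiderivative of (-2*s - 2) sin(-s) is -2*s*cos(s) + 2*sin(s) - 2*cos(s); evaluating from -2*pi to 0: ∫_{-2*pi}^{0} (-2*s - 2) sin(-s) ds = (-2) - (-2 + 4*pi) = -4*pi.
Integrating by parts (boundary term plus one more integral), an antiderivative of (1 - 2*s) sin(-s) is -2*s*cos(s) + 2*sin(s) + cos(s); evaluating from 0 to 2*pi: ∫_{0}^{2*pi} (1 - 2*s) sin(-s) ds = (1 - 4*pi) - (1) = -4*pi.
So ∫_{-2*pi}^{2*pi} h(s) sin(-s) ds = -8*pi.
Hence Im(c_{-2}) = (-1/(4*pi))·(-8*pi) = 2.

2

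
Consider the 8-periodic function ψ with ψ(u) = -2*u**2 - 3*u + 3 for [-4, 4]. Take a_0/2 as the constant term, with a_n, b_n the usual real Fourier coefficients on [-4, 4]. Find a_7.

128/(49*pi**2)

a_7 = 1/4 ∫_{-4}^{4} ψ(u) cos(7*pi*u/4) du.
Integrating by parts twice (tabular method), an antiderivative of (-2*u**2 - 3*u + 3) cos(7*pi*u/4) is -8*u**2*sin(7*pi*u/4)/(7*pi) - 12*u*sin(7*pi*u/4)/(7*pi) - 64*u*cos(7*pi*u/4)/(49*pi**2) + 256*sin(7*pi*u/4)/(343*pi**3) + 12*sin(7*pi*u/4)/(7*pi) - 48*cos(7*pi*u/4)/(49*pi**2); evaluating from -4 to 4: ∫_{-4}^{4} (-2*u**2 - 3*u + 3) cos(7*pi*u/4) du = (304/(49*pi**2)) - (-208/(49*pi**2)) = 512/(49*pi**2).
Hence a_7 = (1/4)·(512/(49*pi**2)) = 128/(49*pi**2).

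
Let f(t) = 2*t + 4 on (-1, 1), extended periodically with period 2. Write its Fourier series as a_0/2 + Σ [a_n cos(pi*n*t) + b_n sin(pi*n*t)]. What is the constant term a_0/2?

a_0 = ∫_{-1}^{1} f(t) dt = 8.
So the constant term a_0/2 = 4.

4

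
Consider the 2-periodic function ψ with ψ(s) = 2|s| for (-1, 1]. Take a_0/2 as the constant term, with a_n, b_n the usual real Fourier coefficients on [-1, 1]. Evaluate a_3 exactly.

-8/(9*pi**2)

a_3 = ∫_{-1}^{1} ψ(s) cos(3*pi*s) ds.
ψ is even and cos(3*pi*s) is even, so the integrand is even and a_3 = 2 ∫_0^{1} ψ(s) cos(3*pi*s) ds.
Integrating by parts (boundary term plus one more integral), an antiderivative of (2*s) cos(3*pi*s) is 2*s*sin(3*pi*s)/(3*pi) + 2*cos(3*pi*s)/(9*pi**2); evaluating from 0 to 1: ∫_{0}^{1} (2*s) cos(3*pi*s) ds = (-2/(9*pi**2)) - (2/(9*pi**2)) = -4/(9*pi**2).
Hence a_3 = 2·(-4/(9*pi**2)) = -8/(9*pi**2).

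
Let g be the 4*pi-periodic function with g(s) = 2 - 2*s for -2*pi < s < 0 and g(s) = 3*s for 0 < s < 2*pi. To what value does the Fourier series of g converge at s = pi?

g is continuous at s = pi with value 3*pi, so the series converges to 3*pi there.

3*pi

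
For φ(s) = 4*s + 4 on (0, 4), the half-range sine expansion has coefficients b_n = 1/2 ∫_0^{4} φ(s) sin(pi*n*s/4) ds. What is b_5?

48/(5*pi)

b_5 = 1/2 ∫_0^{4} (4*s + 4) sin(5*pi*s/4) ds.
Integrating by parts (boundary term plus one more integral), an antiderivative of (4*s + 4) sin(5*pi*s/4) is -16*s*cos(5*pi*s/4)/(5*pi) + 64*sin(5*pi*s/4)/(25*pi**2) - 16*cos(5*pi*s/4)/(5*pi); evaluating from 0 to 4: ∫_{0}^{4} (4*s + 4) sin(5*pi*s/4) ds = (16/pi) - (-16/(5*pi)) = 96/(5*pi).
Hence b_5 = (1/2)·(96/(5*pi)) = 48/(5*pi).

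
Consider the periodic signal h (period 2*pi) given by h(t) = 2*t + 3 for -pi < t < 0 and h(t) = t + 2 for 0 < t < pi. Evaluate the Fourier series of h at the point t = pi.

At t = pi the one-sided limits are h(pi^-) = 2 + pi and h(pi^+) = 3 - 2*pi.
By Dirichlet's theorem the series converges to their average, [(2 + pi) + (3 - 2*pi)]/2 = 5/2 - pi/2.

5/2 - pi/2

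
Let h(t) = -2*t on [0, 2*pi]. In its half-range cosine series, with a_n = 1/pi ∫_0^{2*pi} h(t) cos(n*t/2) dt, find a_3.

16/(9*pi)

a_3 = 1/pi ∫_0^{2*pi} (-2*t) cos(3*t/2) dt.
Integrating by parts (boundary term plus one more integral), an antiderivative of (-2*t) cos(3*t/2) is -4*t*sin(3*t/2)/3 - 8*cos(3*t/2)/9; evaluating from 0 to 2*pi: ∫_{0}^{2*pi} (-2*t) cos(3*t/2) dt = (8/9) - (-8/9) = 16/9.
Hence a_3 = (1/pi)·(16/9) = 16/(9*pi).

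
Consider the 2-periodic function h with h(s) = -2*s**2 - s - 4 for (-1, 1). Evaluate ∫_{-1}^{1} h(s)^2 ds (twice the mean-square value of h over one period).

674/15

∫_{-1}^{1} h(s)^2 ds = 674/15.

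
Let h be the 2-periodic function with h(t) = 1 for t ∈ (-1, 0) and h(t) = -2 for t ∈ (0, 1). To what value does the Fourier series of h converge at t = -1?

At t = -1 the one-sided limits are h(-1^-) = -2 and h(-1^+) = 1.
By Dirichlet's theorem the series converges to their average, [(-2) + (1)]/2 = -1/2.

-1/2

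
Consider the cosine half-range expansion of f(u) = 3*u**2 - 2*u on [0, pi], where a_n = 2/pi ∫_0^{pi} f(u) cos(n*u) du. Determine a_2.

3

a_2 = 2/pi ∫_0^{pi} (3*u**2 - 2*u) cos(2*u) du.
Integrating by parts twice (tabular method), an antiderivative of (3*u**2 - 2*u) cos(2*u) is 3*u**2*sin(2*u)/2 - u*sin(2*u) + 3*u*cos(2*u)/2 - 3*sin(2*u)/4 - cos(2*u)/2; evaluating from 0 to pi: ∫_{0}^{pi} (3*u**2 - 2*u) cos(2*u) du = (-1/2 + 3*pi/2) - (-1/2) = 3*pi/2.
Hence a_2 = (2/pi)·(3*pi/2) = 3.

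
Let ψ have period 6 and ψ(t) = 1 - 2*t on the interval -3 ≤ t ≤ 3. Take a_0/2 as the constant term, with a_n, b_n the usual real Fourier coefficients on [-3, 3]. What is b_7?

-12/(7*pi)

b_7 = 1/3 ∫_{-3}^{3} ψ(t) sin(7*pi*t/3) dt.
Integrating by parts (boundary term plus one more integral), an antiderivative of (1 - 2*t) sin(7*pi*t/3) is 6*t*cos(7*pi*t/3)/(7*pi) - 18*sin(7*pi*t/3)/(49*pi**2) - 3*cos(7*pi*t/3)/(7*pi); evaluating from -3 to 3: ∫_{-3}^{3} (1 - 2*t) sin(7*pi*t/3) dt = (-15/(7*pi)) - (3/pi) = -36/(7*pi).
Hence b_7 = (1/3)·(-36/(7*pi)) = -12/(7*pi).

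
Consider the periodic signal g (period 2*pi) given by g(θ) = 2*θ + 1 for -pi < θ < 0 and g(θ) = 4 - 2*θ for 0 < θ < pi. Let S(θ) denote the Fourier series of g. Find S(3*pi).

θ = 3*pi differs from θ = -pi by 2 full period(s), and the series is 2*pi-periodic.
At θ = -pi the one-sided limits are g(-pi^-) = 4 - 2*pi and g(-pi^+) = 1 - 2*pi.
By Dirichlet's theorem the series converges to their average, [(4 - 2*pi) + (1 - 2*pi)]/2 = 5/2 - 2*pi.

5/2 - 2*pi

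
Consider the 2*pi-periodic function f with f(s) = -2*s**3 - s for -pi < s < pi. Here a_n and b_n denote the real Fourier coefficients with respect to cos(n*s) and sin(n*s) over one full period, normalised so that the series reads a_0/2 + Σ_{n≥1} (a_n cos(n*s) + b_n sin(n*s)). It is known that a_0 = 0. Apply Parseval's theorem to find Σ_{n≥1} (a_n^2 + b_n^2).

2*pi**2*(35 + 84*pi**2 + 60*pi**4)/105

Parseval: a_0^2/2 + Σ_{n≥1} (a_n^2+b_n^2) = 1/pi ∫_{-pi}^{pi} f(s)^2 ds = 2*pi**2*(35 + 84*pi**2 + 60*pi**4)/105.
Subtract a_0^2/2 = 0: Σ (a_n^2+b_n^2) = 2*pi**2*(35 + 84*pi**2 + 60*pi**4)/105.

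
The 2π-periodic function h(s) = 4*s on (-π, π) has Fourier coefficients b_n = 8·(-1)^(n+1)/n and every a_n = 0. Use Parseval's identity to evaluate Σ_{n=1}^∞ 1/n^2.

Parseval: Σ b_n^2 = (1/π) ∫_{-π}^{π} h(s)^2 ds = 32*pi**2/3.
Σ b_n^2 = Σ 64/n^2, so Σ 1/n^2 = (32*pi**2/3)/64 = pi**2/6.

pi**2/6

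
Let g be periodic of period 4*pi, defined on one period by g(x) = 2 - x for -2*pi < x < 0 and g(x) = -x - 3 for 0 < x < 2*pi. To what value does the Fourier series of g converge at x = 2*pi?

At x = 2*pi the one-sided limits are g(2*pi^-) = -2*pi - 3 and g(2*pi^+) = 2 + 2*pi.
By Dirichlet's theorem the series converges to their average, [(-2*pi - 3) + (2 + 2*pi)]/2 = -1/2.

-1/2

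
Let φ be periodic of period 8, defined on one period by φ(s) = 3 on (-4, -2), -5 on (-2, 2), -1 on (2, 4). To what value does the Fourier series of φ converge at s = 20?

1

s = 20 differs from s = 4 by 2 full period(s), and the series is 8-periodic.
At s = 4 the one-sided limits are φ(4^-) = -1 and φ(4^+) = 3.
By Dirichlet's theorem the series converges to their average, [(-1) + (3)]/2 = 1.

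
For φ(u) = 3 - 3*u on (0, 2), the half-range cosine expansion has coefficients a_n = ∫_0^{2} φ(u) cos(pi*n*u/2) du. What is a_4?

a_4 = ∫_0^{2} (3 - 3*u) cos(2*pi*u) du.
Integrating by parts (boundary term plus one more integral), an antiderivative of (3 - 3*u) cos(2*pi*u) is -3*u*sin(2*pi*u)/(2*pi) + 3*sin(2*pi*u)/(2*pi) - 3*cos(2*pi*u)/(4*pi**2); evaluating from 0 to 2: ∫_{0}^{2} (3 - 3*u) cos(2*pi*u) du = (-3/(4*pi**2)) - (-3/(4*pi**2)) = 0.
Hence a_4 = 0.

0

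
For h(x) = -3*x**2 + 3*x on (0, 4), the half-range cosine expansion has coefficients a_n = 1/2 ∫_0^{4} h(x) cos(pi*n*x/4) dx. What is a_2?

-48/pi**2

a_2 = 1/2 ∫_0^{4} (-3*x**2 + 3*x) cos(pi*x/2) dx.
Integrating by parts twice (tabular method), an antiderivative of (-3*x**2 + 3*x) cos(pi*x/2) is -6*x**2*sin(pi*x/2)/pi + 6*x*sin(pi*x/2)/pi - 24*x*cos(pi*x/2)/pi**2 + 48*sin(pi*x/2)/pi**3 + 12*cos(pi*x/2)/pi**2; evaluating from 0 to 4: ∫_{0}^{4} (-3*x**2 + 3*x) cos(pi*x/2) dx = (-84/pi**2) - (12/pi**2) = -96/pi**2.
Hence a_2 = (1/2)·(-96/pi**2) = -48/pi**2.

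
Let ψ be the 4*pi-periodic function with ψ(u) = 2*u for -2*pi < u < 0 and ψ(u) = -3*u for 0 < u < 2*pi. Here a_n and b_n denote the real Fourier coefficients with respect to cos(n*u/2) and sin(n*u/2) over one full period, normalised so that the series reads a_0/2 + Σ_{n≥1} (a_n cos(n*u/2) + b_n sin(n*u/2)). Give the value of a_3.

a_3 = (1/(2*pi)) ∫_{-2*pi}^{2*pi} ψ(u) cos(3*u/2) du.
Split the integral at the breakpoints.
Integrating by parts (boundary term plus one more integral), an antiderivative of (2*u) cos(3*u/2) is 4*u*sin(3*u/2)/3 + 8*cos(3*u/2)/9; evaluating from -2*pi to 0: ∫_{-2*pi}^{0} (2*u) cos(3*u/2) du = (8/9) - (-8/9) = 16/9.
Integrating by parts (boundary term plus one more integral), an antiderivative of (-3*u) cos(3*u/2) is -2*u*sin(3*u/2) - 4*cos(3*u/2)/3; evaluating from 0 to 2*pi: ∫_{0}^{2*pi} (-3*u) cos(3*u/2) du = (4/3) - (-4/3) = 8/3.
Summing the pieces and multiplying by (1/(2*pi)) gives a_3 = 20/(9*pi).

20/(9*pi)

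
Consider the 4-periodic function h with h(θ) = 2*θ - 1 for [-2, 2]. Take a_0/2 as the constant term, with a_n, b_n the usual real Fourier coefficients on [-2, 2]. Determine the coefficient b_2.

-4/pi

b_2 = 1/2 ∫_{-2}^{2} h(θ) sin(pi*θ) dθ.
Integrating by parts (boundary term plus one more integral), an antiderivative of (2*θ - 1) sin(pi*θ) is -2*θ*cos(pi*θ)/pi + 2*sin(pi*θ)/pi**2 + cos(pi*θ)/pi; evaluating from -2 to 2: ∫_{-2}^{2} (2*θ - 1) sin(pi*θ) dθ = (-3/pi) - (5/pi) = -8/pi.
Hence b_2 = (1/2)·(-8/pi) = -4/pi.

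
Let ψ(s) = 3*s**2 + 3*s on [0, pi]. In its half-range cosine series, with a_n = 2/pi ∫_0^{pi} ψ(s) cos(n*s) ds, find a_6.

1/3

a_6 = 2/pi ∫_0^{pi} (3*s**2 + 3*s) cos(6*s) ds.
Integrating by parts twice (tabular method), an antiderivative of (3*s**2 + 3*s) cos(6*s) is s**2*sin(6*s)/2 + s*sin(6*s)/2 + s*cos(6*s)/6 - sin(6*s)/36 + cos(6*s)/12; evaluating from 0 to pi: ∫_{0}^{pi} (3*s**2 + 3*s) cos(6*s) ds = (1/12 + pi/6) - (1/12) = pi/6.
Hence a_6 = (2/pi)·(pi/6) = 1/3.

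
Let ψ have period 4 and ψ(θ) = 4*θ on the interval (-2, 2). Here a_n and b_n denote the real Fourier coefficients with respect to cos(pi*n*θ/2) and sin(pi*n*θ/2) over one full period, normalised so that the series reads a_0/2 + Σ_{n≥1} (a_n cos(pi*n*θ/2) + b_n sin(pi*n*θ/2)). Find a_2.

a_2 = 1/2 ∫_{-2}^{2} ψ(θ) cos(pi*θ) dθ.
ψ is odd and cos(pi*θ) is even, so the integrand is odd over a symmetric interval and the integral vanishes.

0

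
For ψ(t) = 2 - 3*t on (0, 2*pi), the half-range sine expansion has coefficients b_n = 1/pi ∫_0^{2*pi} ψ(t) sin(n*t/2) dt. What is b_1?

-12 + 8/pi

b_1 = 1/pi ∫_0^{2*pi} (2 - 3*t) sin(t/2) dt.
Integrating by parts (boundary term plus one more integral), an antiderivative of (2 - 3*t) sin(t/2) is 6*t*cos(t/2) - 12*sin(t/2) - 4*cos(t/2); evaluating from 0 to 2*pi: ∫_{0}^{2*pi} (2 - 3*t) sin(t/2) dt = (4 - 12*pi) - (-4) = 8 - 12*pi.
Hence b_1 = (1/pi)·(8 - 12*pi) = -12 + 8/pi.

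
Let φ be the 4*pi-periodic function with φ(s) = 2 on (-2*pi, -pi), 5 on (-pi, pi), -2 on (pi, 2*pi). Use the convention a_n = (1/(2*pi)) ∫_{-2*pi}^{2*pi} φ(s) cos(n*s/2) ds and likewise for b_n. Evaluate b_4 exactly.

b_4 = (1/(2*pi)) ∫_{-2*pi}^{2*pi} φ(s) sin(2*s) ds.
Split the integral at the breakpoints.
Directly, an antiderivative of (2) sin(2*s) is -cos(2*s); evaluating from -2*pi to -pi: ∫_{-2*pi}^{-pi} (2) sin(2*s) ds = (-1) - (-1) = 0.
Directly, an antiderivative of (5) sin(2*s) is -5*cos(2*s)/2; evaluating from -pi to pi: ∫_{-pi}^{pi} (5) sin(2*s) ds = (-5/2) - (-5/2) = 0.
Directly, an antiderivative of (-2) sin(2*s) is cos(2*s); evaluating from pi to 2*pi: ∫_{pi}^{2*pi} (-2) sin(2*s) ds = (1) - (1) = 0.
Summing the pieces and multiplying by (1/(2*pi)) gives b_4 = 0.

0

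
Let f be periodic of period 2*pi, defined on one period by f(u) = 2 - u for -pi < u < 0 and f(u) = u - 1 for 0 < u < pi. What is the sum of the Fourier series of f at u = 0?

At u = 0 the one-sided limits are f(0^-) = 2 and f(0^+) = -1.
By Dirichlet's theorem the series converges to their average, [(2) + (-1)]/2 = 1/2.

1/2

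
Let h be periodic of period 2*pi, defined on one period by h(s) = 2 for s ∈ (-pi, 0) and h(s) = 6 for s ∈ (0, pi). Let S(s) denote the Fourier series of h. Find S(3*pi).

s = 3*pi differs from s = -pi by 2 full period(s), and the series is 2*pi-periodic.
At s = -pi the one-sided limits are h(-pi^-) = 6 and h(-pi^+) = 2.
By Dirichlet's theorem the series converges to their average, [(6) + (2)]/2 = 4.

4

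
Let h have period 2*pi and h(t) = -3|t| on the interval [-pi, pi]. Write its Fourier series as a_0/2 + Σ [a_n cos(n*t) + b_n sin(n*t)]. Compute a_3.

a_3 = 1/pi ∫_{-pi}^{pi} h(t) cos(3*t) dt.
h is even and cos(3*t) is even, so the integrand is even and a_3 = 2/pi ∫_0^{pi} h(t) cos(3*t) dt.
Integrating by parts (boundary term plus one more integral), an antiderivative of (-3*t) cos(3*t) is -t*sin(3*t) - cos(3*t)/3; evaluating from 0 to pi: ∫_{0}^{pi} (-3*t) cos(3*t) dt = (1/3) - (-1/3) = 2/3.
Hence a_3 = (2/pi)·(2/3) = 4/(3*pi).

4/(3*pi)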